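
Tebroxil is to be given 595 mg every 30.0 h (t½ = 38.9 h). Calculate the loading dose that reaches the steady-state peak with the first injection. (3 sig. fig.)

1440 mg

k = ln 2 / 38.9 = 0.01782 h⁻¹
Accumulation ratio R = 1 / (1 − e^(−kτ)) = 1 / (1 − e^(−0.01782×30.0)) = 1 / (1 − 0.5859) = 2.415
Loading dose = maintenance dose × R = 595 × 2.415 ≈ 1440 mg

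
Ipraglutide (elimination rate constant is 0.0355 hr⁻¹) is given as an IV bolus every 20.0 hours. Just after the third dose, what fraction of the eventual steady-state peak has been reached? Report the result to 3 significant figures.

0.881

f_n = 1 − e^(−nkτ) = 1 − e^(−3 × 0.03550 × 20.0) = 1 − e^(−2.130) = 1 − 0.1188 ≈ 0.881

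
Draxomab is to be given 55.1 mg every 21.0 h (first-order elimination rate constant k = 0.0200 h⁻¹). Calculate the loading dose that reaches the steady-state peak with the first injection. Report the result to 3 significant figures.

161 mg

Accumulation ratio R = 1 / (1 − e^(−kτ)) = 1 / (1 − e^(−0.02000×21.0)) = 1 / (1 − 0.6570) = 2.916
Loading dose = maintenance dose × R = 55.1 × 2.916 ≈ 161 mg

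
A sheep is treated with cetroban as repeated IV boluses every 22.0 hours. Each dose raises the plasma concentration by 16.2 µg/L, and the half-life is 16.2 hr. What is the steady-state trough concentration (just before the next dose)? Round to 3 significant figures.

k = ln 2 / 16.2 = 0.04279 hr⁻¹
Fraction remaining after one interval: e^(−kτ) = e^(−0.04279 × 22.0) = 0.3901
R = 1 / (1 − 0.3901) = 1.640
Css,max = 16.2 × 1.640 = 26.56 µg/L
Css,min = Css,max × e^(−kτ) = 26.56 × 0.3901 ≈ 10.4 µg/L

10.4 µg/L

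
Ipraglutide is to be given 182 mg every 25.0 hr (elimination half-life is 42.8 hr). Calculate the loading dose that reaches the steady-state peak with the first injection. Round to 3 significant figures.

547 mg

k = ln 2 / 42.8 = 0.01620 hr⁻¹
Accumulation ratio R = 1 / (1 − e^(−kτ)) = 1 / (1 − e^(−0.01620×25.0)) = 1 / (1 − 0.6671) = 3.004
Loading dose = maintenance dose × R = 182 × 3.004 ≈ 547 mg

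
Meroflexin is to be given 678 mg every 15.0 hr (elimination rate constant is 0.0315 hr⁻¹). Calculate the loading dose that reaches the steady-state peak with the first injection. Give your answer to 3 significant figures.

1800 mg

Accumulation ratio R = 1 / (1 − e^(−kτ)) = 1 / (1 − e^(−0.03150×15.0)) = 1 / (1 − 0.6234) = 2.656
Loading dose = maintenance dose × R = 678 × 2.656 ≈ 1800 mg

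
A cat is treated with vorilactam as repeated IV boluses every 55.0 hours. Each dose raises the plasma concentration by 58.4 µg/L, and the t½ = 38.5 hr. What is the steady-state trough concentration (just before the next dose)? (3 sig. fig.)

k = ln 2 / 38.5 = 0.01800 hr⁻¹
Fraction remaining after one interval: e^(−kτ) = e^(−0.01800 × 55.0) = 0.3715
R = 1 / (1 − 0.3715) = 1.591
Css,max = 58.4 × 1.591 = 92.92 µg/L
Css,min = Css,max × e^(−kτ) = 92.92 × 0.3715 ≈ 34.5 µg/L

34.5 µg/L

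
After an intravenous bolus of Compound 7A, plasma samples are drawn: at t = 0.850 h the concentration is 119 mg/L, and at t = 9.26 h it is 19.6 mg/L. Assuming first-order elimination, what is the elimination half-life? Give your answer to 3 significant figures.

3.23 hours

k = ln(C₁/C₂) / (t₂ − t₁) = ln(119/19.6) / (9.26 − 0.850)
  = 1.804 / 8.410 = 0.2145 h⁻¹
t½ = ln 2 / k = ln 2 / 0.2145 ≈ 3.23 hours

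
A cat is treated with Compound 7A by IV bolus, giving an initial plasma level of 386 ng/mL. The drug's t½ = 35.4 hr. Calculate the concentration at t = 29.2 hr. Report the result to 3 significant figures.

218 ng/mL

k = ln 2 / 35.4 = 0.01958 hr⁻¹
C(t) = C₀ e^(−kt) = 386 × e^(−0.01958 × 29.2) = 386 × e^(−0.5717) = 386 × 0.5645 ≈ 218 ng/mL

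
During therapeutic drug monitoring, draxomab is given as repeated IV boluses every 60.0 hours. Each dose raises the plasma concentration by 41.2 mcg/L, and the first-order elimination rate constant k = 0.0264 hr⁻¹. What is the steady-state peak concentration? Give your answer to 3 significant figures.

Fraction remaining after one interval: e^(−kτ) = e^(−0.02640 × 60.0) = 0.2052
R = 1 / (1 − 0.2052) = 1.258
Css,max = 41.2 × 1.258 ≈ 51.8 mcg/L

51.8 mcg/L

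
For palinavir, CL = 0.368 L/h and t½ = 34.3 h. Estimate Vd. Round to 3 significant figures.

k = ln 2 / t½ = ln 2 / 34.3 = 0.02021 h⁻¹
V = CL / k = 0.368 / 0.02021 ≈ 18.2 L

18.2 L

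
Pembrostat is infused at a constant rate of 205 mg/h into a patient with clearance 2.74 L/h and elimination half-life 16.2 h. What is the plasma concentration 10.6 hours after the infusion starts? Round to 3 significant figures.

27.3 µg/mL

Css = rate / CL = 205 / 2.74 = 74.82 µg/mL
k = ln 2 / 16.2 = 0.04279 h⁻¹
C(t) = Css (1 − e^(−kt)) = 74.82 × (1 − e^(−0.4535)) = 74.82 × 0.3646 ≈ 27.3 µg/mL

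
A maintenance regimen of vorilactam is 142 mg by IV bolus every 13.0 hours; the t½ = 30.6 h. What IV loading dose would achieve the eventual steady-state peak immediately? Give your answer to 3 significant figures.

557 mg

k = ln 2 / 30.6 = 0.02265 h⁻¹
Accumulation ratio R = 1 / (1 − e^(−kτ)) = 1 / (1 − e^(−0.02265×13.0)) = 1 / (1 − 0.7449) = 3.920
Loading dose = maintenance dose × R = 142 × 3.920 ≈ 557 mg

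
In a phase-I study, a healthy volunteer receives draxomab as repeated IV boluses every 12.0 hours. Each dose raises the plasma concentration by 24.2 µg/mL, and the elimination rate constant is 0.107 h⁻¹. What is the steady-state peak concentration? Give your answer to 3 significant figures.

33.5 µg/mL

Fraction remaining after one interval: e^(−kτ) = e^(−0.1070 × 12.0) = 0.2769
R = 1 / (1 − 0.2769) = 1.383
Css,max = 24.2 × 1.383 ≈ 33.5 µg/mL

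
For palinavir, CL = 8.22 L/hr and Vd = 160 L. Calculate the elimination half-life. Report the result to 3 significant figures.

k = CL / V = 8.22 / 160 = 0.05138 hr⁻¹
t½ = ln 2 / k = ln 2 / 0.05138 ≈ 13.5 hours

13.5 hours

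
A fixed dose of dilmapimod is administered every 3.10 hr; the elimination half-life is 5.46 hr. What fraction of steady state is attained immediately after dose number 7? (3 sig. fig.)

0.936

k = ln 2 / 5.46 = 0.1270 hr⁻¹
f_n = 1 − e^(−nkτ) = 1 − e^(−7 × 0.1270 × 3.10) = 1 − e^(−2.755) = 1 − 0.06362 ≈ 0.936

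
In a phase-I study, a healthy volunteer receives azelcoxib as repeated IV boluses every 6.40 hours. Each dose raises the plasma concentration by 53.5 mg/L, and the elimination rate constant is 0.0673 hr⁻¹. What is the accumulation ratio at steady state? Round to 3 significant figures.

Fraction remaining after one interval: e^(−kτ) = e^(−0.06730 × 6.40) = 0.6500
R = 1 / (1 − 0.6500) = 1 / 0.3500 ≈ 2.86

2.86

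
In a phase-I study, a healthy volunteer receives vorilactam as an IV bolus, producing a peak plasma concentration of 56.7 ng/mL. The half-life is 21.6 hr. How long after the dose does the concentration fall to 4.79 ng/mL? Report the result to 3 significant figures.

k = ln 2 / 21.6 = 0.03209 hr⁻¹
C(t) = C₀ e^(−kt)  ⇒  t = ln(C₀/C) / k
t = ln(56.7/4.79) / 0.03209 = 2.471 / 0.03209 ≈ 77.0 hours

77.0 hours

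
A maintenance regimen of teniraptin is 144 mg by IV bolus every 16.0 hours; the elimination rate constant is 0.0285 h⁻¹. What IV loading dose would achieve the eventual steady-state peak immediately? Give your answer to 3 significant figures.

393 mg

Accumulation ratio R = 1 / (1 − e^(−kτ)) = 1 / (1 − e^(−0.02850×16.0)) = 1 / (1 − 0.6338) = 2.731
Loading dose = maintenance dose × R = 144 × 2.731 ≈ 393 mg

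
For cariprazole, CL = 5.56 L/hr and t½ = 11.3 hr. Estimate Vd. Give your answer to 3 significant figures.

k = ln 2 / t½ = ln 2 / 11.3 = 0.06134 hr⁻¹
V = CL / k = 5.56 / 0.06134 ≈ 90.6 L

90.6 L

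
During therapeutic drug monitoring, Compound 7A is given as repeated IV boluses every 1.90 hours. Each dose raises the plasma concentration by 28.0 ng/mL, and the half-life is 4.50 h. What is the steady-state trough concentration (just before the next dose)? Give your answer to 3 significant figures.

k = ln 2 / 4.50 = 0.1540 h⁻¹
Fraction remaining after one interval: e^(−kτ) = e^(−0.1540 × 1.90) = 0.7463
R = 1 / (1 − 0.7463) = 3.941
Css,max = 28.0 × 3.941 = 110.4 ng/mL
Css,min = Css,max × e^(−kτ) = 110.4 × 0.7463 ≈ 82.4 ng/mL

82.4 ng/mL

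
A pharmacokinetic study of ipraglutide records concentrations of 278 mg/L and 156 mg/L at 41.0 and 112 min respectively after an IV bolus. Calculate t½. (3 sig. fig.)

k = ln(C₁/C₂) / (t₂ − t₁) = ln(278/156) / (112 − 41.0)
  = 0.5778 / 71.00 = 0.008138 min⁻¹
t½ = ln 2 / k = ln 2 / 0.008138 ≈ 85.2 minutes

85.2 minutes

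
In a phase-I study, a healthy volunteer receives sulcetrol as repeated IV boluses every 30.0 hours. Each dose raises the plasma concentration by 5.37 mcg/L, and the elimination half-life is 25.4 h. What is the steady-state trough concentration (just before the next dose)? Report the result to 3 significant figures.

k = ln 2 / 25.4 = 0.02729 h⁻¹
Fraction remaining after one interval: e^(−kτ) = e^(−0.02729 × 30.0) = 0.4410
R = 1 / (1 − 0.4410) = 1.789
Css,max = 5.37 × 1.789 = 9.607 mcg/L
Css,min = Css,max × e^(−kτ) = 9.607 × 0.4410 ≈ 4.24 mcg/L

4.24 mcg/L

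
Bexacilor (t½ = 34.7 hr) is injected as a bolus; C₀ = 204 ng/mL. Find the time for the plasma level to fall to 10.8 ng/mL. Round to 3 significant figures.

147 hours

k = ln 2 / 34.7 = 0.01998 hr⁻¹
C(t) = C₀ e^(−kt)  ⇒  t = ln(C₀/C) / k
t = ln(204/10.8) / 0.01998 = 2.939 / 0.01998 ≈ 147 hours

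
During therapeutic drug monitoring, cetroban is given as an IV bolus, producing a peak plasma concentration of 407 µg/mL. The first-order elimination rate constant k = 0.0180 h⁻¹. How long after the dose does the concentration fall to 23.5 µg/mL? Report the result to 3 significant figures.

158 hours

C(t) = C₀ e^(−kt)  ⇒  t = ln(C₀/C) / k
t = ln(407/23.5) / 0.01800 = 2.852 / 0.01800 ≈ 158 hours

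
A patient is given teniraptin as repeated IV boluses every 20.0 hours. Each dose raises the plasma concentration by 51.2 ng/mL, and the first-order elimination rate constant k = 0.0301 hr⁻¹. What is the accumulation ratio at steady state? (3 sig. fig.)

Fraction remaining after one interval: e^(−kτ) = e^(−0.03010 × 20.0) = 0.5477
R = 1 / (1 − 0.5477) = 1 / 0.4523 ≈ 2.21

2.21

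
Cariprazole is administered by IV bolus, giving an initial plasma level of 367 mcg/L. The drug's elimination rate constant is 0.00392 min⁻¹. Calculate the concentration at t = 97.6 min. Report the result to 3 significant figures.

C(t) = C₀ e^(−kt) = 367 × e^(−0.003920 × 97.6) = 367 × e^(−0.3826) = 367 × 0.6821 ≈ 250 mcg/L

250 mcg/L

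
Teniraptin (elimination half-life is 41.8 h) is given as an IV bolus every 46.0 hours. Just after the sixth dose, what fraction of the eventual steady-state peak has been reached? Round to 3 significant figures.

k = ln 2 / 41.8 = 0.01658 h⁻¹
f_n = 1 − e^(−nkτ) = 1 − e^(−6 × 0.01658 × 46.0) = 1 − e^(−4.577) = 1 − 0.01029 ≈ 0.990

0.990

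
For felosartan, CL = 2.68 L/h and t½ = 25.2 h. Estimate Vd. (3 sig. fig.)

k = ln 2 / t½ = ln 2 / 25.2 = 0.02751 h⁻¹
V = CL / k = 2.68 / 0.02751 ≈ 97.4 L

97.4 L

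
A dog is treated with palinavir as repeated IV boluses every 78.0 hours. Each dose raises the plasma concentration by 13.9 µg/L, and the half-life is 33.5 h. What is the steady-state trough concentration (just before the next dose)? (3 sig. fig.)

k = ln 2 / 33.5 = 0.02069 h⁻¹
Fraction remaining after one interval: e^(−kτ) = e^(−0.02069 × 78.0) = 0.1991
R = 1 / (1 − 0.1991) = 1.249
Css,max = 13.9 × 1.249 = 17.36 µg/L
Css,min = Css,max × e^(−kτ) = 17.36 × 0.1991 ≈ 3.46 µg/L

3.46 µg/L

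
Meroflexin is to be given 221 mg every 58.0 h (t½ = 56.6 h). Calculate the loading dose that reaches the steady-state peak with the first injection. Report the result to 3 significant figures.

435 mg

k = ln 2 / 56.6 = 0.01225 h⁻¹
Accumulation ratio R = 1 / (1 − e^(−kτ)) = 1 / (1 − e^(−0.01225×58.0)) = 1 / (1 − 0.4915) = 1.967
Loading dose = maintenance dose × R = 221 × 1.967 ≈ 435 mg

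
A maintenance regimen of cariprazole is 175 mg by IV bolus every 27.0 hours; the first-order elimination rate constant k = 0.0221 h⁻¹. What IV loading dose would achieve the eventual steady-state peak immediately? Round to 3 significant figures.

Accumulation ratio R = 1 / (1 − e^(−kτ)) = 1 / (1 − e^(−0.02210×27.0)) = 1 / (1 − 0.5506) = 2.225
Loading dose = maintenance dose × R = 175 × 2.225 ≈ 389 mg

389 mg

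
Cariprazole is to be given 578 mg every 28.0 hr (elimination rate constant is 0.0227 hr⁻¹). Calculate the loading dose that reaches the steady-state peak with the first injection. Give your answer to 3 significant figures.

Accumulation ratio R = 1 / (1 − e^(−kτ)) = 1 / (1 − e^(−0.02270×28.0)) = 1 / (1 − 0.5296) = 2.126
Loading dose = maintenance dose × R = 578 × 2.126 ≈ 1230 mg

1230 mg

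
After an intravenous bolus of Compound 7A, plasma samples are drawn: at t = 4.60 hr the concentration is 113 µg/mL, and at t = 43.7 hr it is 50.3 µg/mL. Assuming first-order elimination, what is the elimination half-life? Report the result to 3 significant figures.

33.5 hours

k = ln(C₁/C₂) / (t₂ − t₁) = ln(113/50.3) / (43.7 − 4.60)
  = 0.8094 / 39.10 = 0.02070 hr⁻¹
t½ = ln 2 / k = ln 2 / 0.02070 ≈ 33.5 hours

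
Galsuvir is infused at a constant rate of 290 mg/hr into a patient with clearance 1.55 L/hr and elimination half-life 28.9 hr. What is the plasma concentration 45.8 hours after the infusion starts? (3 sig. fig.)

125 mg/L

Css = rate / CL = 290 / 1.55 = 187.1 mg/L
k = ln 2 / 28.9 = 0.02398 hr⁻¹
C(t) = Css (1 − e^(−kt)) = 187.1 × (1 − e^(−1.098)) = 187.1 × 0.6666 ≈ 125 mg/L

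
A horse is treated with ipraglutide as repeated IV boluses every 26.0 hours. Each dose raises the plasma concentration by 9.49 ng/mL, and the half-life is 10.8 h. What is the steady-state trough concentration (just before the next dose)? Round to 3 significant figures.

k = ln 2 / 10.8 = 0.06418 h⁻¹
Fraction remaining after one interval: e^(−kτ) = e^(−0.06418 × 26.0) = 0.1885
R = 1 / (1 − 0.1885) = 1.232
Css,max = 9.49 × 1.232 = 11.69 ng/mL
Css,min = Css,max × e^(−kτ) = 11.69 × 0.1885 ≈ 2.20 ng/mL

2.20 ng/mL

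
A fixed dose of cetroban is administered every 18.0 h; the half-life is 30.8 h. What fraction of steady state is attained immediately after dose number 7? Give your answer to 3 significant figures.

0.941

k = ln 2 / 30.8 = 0.02250 h⁻¹
f_n = 1 − e^(−nkτ) = 1 − e^(−7 × 0.02250 × 18.0) = 1 − e^(−2.836) = 1 − 0.05868 ≈ 0.941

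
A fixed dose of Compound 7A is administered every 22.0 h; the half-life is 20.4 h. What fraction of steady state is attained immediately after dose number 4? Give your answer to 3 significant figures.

k = ln 2 / 20.4 = 0.03398 h⁻¹
f_n = 1 − e^(−nkτ) = 1 − e^(−4 × 0.03398 × 22.0) = 1 − e^(−2.990) = 1 − 0.05029 ≈ 0.950

0.950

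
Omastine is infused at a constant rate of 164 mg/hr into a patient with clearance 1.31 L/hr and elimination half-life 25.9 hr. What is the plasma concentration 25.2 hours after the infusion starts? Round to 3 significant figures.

61.4 µg/mL

Css = rate / CL = 164 / 1.31 = 125.2 µg/mL
k = ln 2 / 25.9 = 0.02676 hr⁻¹
C(t) = Css (1 − e^(−kt)) = 125.2 × (1 − e^(−0.6744)) = 125.2 × 0.4905 ≈ 61.4 µg/mL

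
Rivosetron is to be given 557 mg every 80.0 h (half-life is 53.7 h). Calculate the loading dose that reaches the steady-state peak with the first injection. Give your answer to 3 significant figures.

865 mg

k = ln 2 / 53.7 = 0.01291 h⁻¹
Accumulation ratio R = 1 / (1 − e^(−kτ)) = 1 / (1 − e^(−0.01291×80.0)) = 1 / (1 − 0.3561) = 1.553
Loading dose = maintenance dose × R = 557 × 1.553 ≈ 865 mg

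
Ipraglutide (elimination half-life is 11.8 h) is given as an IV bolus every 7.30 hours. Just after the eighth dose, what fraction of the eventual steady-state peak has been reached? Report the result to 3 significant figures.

0.968

k = ln 2 / 11.8 = 0.05874 h⁻¹
f_n = 1 − e^(−nkτ) = 1 − e^(−8 × 0.05874 × 7.30) = 1 − e^(−3.430) = 1 − 0.03237 ≈ 0.968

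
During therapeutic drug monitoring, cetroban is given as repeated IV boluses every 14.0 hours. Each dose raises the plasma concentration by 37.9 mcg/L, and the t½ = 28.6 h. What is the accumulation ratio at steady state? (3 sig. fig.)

k = ln 2 / 28.6 = 0.02424 h⁻¹
Fraction remaining after one interval: e^(−kτ) = e^(−0.02424 × 14.0) = 0.7123
R = 1 / (1 − 0.7123) = 1 / 0.2877 ≈ 3.48

3.48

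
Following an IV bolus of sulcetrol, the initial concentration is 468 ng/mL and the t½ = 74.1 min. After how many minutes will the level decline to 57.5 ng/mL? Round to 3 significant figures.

224 minutes

k = ln 2 / 74.1 = 0.009354 min⁻¹
C(t) = C₀ e^(−kt)  ⇒  t = ln(C₀/C) / k
t = ln(468/57.5) / 0.009354 = 2.097 / 0.009354 ≈ 224 minutes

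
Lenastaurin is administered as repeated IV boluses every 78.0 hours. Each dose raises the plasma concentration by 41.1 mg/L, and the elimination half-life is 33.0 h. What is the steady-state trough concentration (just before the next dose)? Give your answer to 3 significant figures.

k = ln 2 / 33.0 = 0.02100 h⁻¹
Fraction remaining after one interval: e^(−kτ) = e^(−0.02100 × 78.0) = 0.1943
R = 1 / (1 − 0.1943) = 1.241
Css,max = 41.1 × 1.241 = 51.01 mg/L
Css,min = Css,max × e^(−kτ) = 51.01 × 0.1943 ≈ 9.91 mg/L

9.91 mg/L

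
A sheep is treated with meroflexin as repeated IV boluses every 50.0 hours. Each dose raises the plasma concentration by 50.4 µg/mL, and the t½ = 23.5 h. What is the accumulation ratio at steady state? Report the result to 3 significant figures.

k = ln 2 / 23.5 = 0.02950 h⁻¹
Fraction remaining after one interval: e^(−kτ) = e^(−0.02950 × 50.0) = 0.2288
R = 1 / (1 − 0.2288) = 1 / 0.7712 ≈ 1.30

1.30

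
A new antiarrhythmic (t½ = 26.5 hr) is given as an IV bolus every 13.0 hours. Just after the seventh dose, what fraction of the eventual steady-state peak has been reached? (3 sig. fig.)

k = ln 2 / 26.5 = 0.02616 hr⁻¹
f_n = 1 − e^(−nkτ) = 1 − e^(−7 × 0.02616 × 13.0) = 1 − e^(−2.380) = 1 − 0.09253 ≈ 0.907

0.907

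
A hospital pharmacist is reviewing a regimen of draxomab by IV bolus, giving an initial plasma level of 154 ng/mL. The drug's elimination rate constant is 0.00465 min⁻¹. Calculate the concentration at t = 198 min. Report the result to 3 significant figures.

61.3 ng/mL

C(t) = C₀ e^(−kt) = 154 × e^(−0.004650 × 198) = 154 × e^(−0.9207) = 154 × 0.3982 ≈ 61.3 ng/mL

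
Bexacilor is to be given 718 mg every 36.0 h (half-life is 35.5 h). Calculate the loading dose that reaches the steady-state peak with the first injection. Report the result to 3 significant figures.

1420 mg

k = ln 2 / 35.5 = 0.01953 h⁻¹
Accumulation ratio R = 1 / (1 − e^(−kτ)) = 1 / (1 − e^(−0.01953×36.0)) = 1 / (1 − 0.4951) = 1.981
Loading dose = maintenance dose × R = 718 × 1.981 ≈ 1420 mg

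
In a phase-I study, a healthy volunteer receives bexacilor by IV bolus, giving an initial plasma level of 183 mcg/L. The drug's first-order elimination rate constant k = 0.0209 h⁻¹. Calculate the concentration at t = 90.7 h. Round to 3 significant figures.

27.5 mcg/L

C(t) = C₀ e^(−kt) = 183 × e^(−0.02090 × 90.7) = 183 × e^(−1.896) = 183 × 0.1502 ≈ 27.5 mcg/L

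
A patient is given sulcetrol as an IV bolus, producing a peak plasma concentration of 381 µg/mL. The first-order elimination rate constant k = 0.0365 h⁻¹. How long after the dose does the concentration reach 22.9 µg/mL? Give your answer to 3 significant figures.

77.0 hours

C(t) = C₀ e^(−kt)  ⇒  t = ln(C₀/C) / k
t = ln(381/22.9) / 0.03650 = 2.812 / 0.03650 ≈ 77.0 hours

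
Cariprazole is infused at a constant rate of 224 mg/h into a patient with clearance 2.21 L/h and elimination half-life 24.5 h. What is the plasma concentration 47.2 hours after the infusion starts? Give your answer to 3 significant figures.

74.7 µg/mL

Css = rate / CL = 224 / 2.21 = 101.4 µg/mL
k = ln 2 / 24.5 = 0.02829 h⁻¹
C(t) = Css (1 − e^(−kt)) = 101.4 × (1 − e^(−1.335)) = 101.4 × 0.7369 ≈ 74.7 µg/mL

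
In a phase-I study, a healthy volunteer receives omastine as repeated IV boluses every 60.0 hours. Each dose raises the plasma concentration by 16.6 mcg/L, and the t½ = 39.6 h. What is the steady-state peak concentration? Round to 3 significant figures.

k = ln 2 / 39.6 = 0.01750 h⁻¹
Fraction remaining after one interval: e^(−kτ) = e^(−0.01750 × 60.0) = 0.3499
R = 1 / (1 − 0.3499) = 1.538
Css,max = 16.6 × 1.538 ≈ 25.5 mcg/L

25.5 mcg/L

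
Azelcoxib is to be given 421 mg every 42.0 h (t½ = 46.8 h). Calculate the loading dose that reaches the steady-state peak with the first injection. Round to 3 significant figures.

k = ln 2 / 46.8 = 0.01481 h⁻¹
Accumulation ratio R = 1 / (1 − e^(−kτ)) = 1 / (1 − e^(−0.01481×42.0)) = 1 / (1 − 0.5368) = 2.159
Loading dose = maintenance dose × R = 421 × 2.159 ≈ 909 mg

909 mg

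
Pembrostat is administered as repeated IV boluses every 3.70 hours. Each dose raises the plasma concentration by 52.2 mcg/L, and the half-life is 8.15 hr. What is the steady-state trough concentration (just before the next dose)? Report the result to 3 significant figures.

k = ln 2 / 8.15 = 0.08505 hr⁻¹
Fraction remaining after one interval: e^(−kτ) = e^(−0.08505 × 3.70) = 0.7300
R = 1 / (1 − 0.7300) = 3.704
Css,max = 52.2 × 3.704 = 193.3 mcg/L
Css,min = Css,max × e^(−kτ) = 193.3 × 0.7300 ≈ 141 mcg/L

141 mcg/L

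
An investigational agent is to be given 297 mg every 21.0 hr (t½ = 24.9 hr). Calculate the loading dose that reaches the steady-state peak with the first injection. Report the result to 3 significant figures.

671 mg

k = ln 2 / 24.9 = 0.02784 hr⁻¹
Accumulation ratio R = 1 / (1 − e^(−kτ)) = 1 / (1 − e^(−0.02784×21.0)) = 1 / (1 − 0.5573) = 2.259
Loading dose = maintenance dose × R = 297 × 2.259 ≈ 671 mg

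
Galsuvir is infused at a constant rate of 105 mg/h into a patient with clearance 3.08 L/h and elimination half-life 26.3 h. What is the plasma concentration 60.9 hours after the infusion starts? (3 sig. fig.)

Css = rate / CL = 105 / 3.08 = 34.09 mg/L
k = ln 2 / 26.3 = 0.02636 h⁻¹
C(t) = Css (1 − e^(−kt)) = 34.09 × (1 − e^(−1.605)) = 34.09 × 0.7991 ≈ 27.2 mg/L

27.2 mg/L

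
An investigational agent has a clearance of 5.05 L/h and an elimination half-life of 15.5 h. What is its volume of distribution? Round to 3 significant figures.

k = ln 2 / t½ = ln 2 / 15.5 = 0.04472 h⁻¹
V = CL / k = 5.05 / 0.04472 ≈ 113 L

113 L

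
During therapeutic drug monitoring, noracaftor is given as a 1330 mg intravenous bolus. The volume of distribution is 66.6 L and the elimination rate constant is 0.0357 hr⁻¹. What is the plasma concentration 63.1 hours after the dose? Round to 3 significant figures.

C₀ = dose / V = 1330 / 66.6 = 19.97 mg/L
C(t) = C₀ e^(−kt) = 19.97 × e^(−0.03570 × 63.1) = 19.97 × e^(−2.253) = 19.97 × 0.1051 ≈ 2.10 mg/L

2.10 mg/L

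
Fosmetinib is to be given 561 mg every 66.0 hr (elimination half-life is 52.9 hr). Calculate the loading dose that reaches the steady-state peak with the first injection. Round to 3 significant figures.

k = ln 2 / 52.9 = 0.01310 hr⁻¹
Accumulation ratio R = 1 / (1 − e^(−kτ)) = 1 / (1 − e^(−0.01310×66.0)) = 1 / (1 − 0.4211) = 1.728
Loading dose = maintenance dose × R = 561 × 1.728 ≈ 969 mg

969 mg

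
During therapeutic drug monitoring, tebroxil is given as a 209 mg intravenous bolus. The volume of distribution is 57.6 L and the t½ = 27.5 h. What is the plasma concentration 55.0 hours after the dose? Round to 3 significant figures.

0.907 mg/L

C₀ = dose / V = 209 / 57.6 = 3.628 mg/L
k = ln 2 / 27.5 = 0.02521 h⁻¹
C(t) = C₀ e^(−kt) = 3.628 × e^(−0.02521 × 55.0) = 3.628 × e^(−1.386) = 3.628 × 0.2500 ≈ 0.907 mg/L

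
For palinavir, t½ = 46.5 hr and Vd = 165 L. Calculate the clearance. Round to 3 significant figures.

2.46 L/hr

k = ln 2 / t½ = ln 2 / 46.5 = 0.01491 hr⁻¹
CL = k · V = 0.01491 × 165 ≈ 2.46 L/hr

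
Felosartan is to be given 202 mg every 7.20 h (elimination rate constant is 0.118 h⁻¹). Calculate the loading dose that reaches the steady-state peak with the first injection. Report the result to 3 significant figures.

353 mg

Accumulation ratio R = 1 / (1 − e^(−kτ)) = 1 / (1 − e^(−0.1180×7.20)) = 1 / (1 − 0.4276) = 1.747
Loading dose = maintenance dose × R = 202 × 1.747 ≈ 353 mg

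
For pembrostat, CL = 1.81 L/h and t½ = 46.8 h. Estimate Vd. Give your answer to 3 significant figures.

k = ln 2 / t½ = ln 2 / 46.8 = 0.01481 h⁻¹
V = CL / k = 1.81 / 0.01481 ≈ 122 L

122 L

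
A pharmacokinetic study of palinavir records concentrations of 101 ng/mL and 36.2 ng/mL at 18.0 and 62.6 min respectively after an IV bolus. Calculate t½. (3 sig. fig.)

30.1 minutes

k = ln(C₁/C₂) / (t₂ − t₁) = ln(101/36.2) / (62.6 − 18.0)
  = 1.026 / 44.60 = 0.02301 min⁻¹
t½ = ln 2 / k = ln 2 / 0.02301 ≈ 30.1 minutes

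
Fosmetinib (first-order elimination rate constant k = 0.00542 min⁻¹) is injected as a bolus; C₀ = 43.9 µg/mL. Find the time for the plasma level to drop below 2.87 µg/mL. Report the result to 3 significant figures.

503 minutes

C(t) = C₀ e^(−kt)  ⇒  t = ln(C₀/C) / k
t = ln(43.9/2.87) / 0.005420 = 2.728 / 0.005420 ≈ 503 minutes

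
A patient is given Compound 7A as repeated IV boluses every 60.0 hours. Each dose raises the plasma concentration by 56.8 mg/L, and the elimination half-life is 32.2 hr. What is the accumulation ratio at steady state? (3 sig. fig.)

1.38

k = ln 2 / 32.2 = 0.02153 hr⁻¹
Fraction remaining after one interval: e^(−kτ) = e^(−0.02153 × 60.0) = 0.2748
R = 1 / (1 − 0.2748) = 1 / 0.7252 ≈ 1.38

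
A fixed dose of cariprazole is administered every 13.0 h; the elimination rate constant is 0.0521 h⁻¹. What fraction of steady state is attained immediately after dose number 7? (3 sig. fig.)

f_n = 1 − e^(−nkτ) = 1 − e^(−7 × 0.05210 × 13.0) = 1 − e^(−4.741) = 1 − 0.008729 ≈ 0.991

0.991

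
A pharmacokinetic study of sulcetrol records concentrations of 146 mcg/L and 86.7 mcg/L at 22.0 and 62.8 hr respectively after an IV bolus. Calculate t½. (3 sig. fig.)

k = ln(C₁/C₂) / (t₂ − t₁) = ln(146/86.7) / (62.8 − 22.0)
  = 0.5212 / 40.80 = 0.01277 hr⁻¹
t½ = ln 2 / k = ln 2 / 0.01277 ≈ 54.3 hours

54.3 hours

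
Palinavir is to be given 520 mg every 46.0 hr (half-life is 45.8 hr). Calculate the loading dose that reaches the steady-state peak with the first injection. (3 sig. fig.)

k = ln 2 / 45.8 = 0.01513 hr⁻¹
Accumulation ratio R = 1 / (1 − e^(−kτ)) = 1 / (1 − e^(−0.01513×46.0)) = 1 / (1 − 0.4985) = 1.994
Loading dose = maintenance dose × R = 520 × 1.994 ≈ 1040 mg

1040 mg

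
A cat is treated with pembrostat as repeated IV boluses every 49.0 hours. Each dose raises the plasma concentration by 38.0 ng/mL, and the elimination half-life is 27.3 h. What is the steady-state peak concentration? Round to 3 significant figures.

53.4 ng/mL

k = ln 2 / 27.3 = 0.02539 h⁻¹
Fraction remaining after one interval: e^(−kτ) = e^(−0.02539 × 49.0) = 0.2882
R = 1 / (1 − 0.2882) = 1.405
Css,max = 38.0 × 1.405 ≈ 53.4 ng/mL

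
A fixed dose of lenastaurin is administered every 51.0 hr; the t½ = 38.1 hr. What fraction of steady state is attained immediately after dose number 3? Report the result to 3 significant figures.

k = ln 2 / 38.1 = 0.01819 hr⁻¹
f_n = 1 − e^(−nkτ) = 1 − e^(−3 × 0.01819 × 51.0) = 1 − e^(−2.784) = 1 − 0.06182 ≈ 0.938

0.938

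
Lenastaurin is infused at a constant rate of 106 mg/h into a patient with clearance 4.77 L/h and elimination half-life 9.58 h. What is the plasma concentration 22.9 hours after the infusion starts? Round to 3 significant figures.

18.0 mg/L

Css = rate / CL = 106 / 4.77 = 22.22 mg/L
k = ln 2 / 9.58 = 0.07235 h⁻¹
C(t) = Css (1 − e^(−kt)) = 22.22 × (1 − e^(−1.657)) = 22.22 × 0.8093 ≈ 18.0 mg/L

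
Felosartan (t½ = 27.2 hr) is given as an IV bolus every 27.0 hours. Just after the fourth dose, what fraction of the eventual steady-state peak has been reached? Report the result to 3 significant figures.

k = ln 2 / 27.2 = 0.02548 hr⁻¹
f_n = 1 − e^(−nkτ) = 1 − e^(−4 × 0.02548 × 27.0) = 1 − e^(−2.752) = 1 − 0.06379 ≈ 0.936

0.936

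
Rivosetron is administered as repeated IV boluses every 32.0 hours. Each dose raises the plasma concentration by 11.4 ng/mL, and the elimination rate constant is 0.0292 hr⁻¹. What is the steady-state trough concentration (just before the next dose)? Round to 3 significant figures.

7.38 ng/mL

Fraction remaining after one interval: e^(−kτ) = e^(−0.02920 × 32.0) = 0.3928
R = 1 / (1 − 0.3928) = 1.647
Css,max = 11.4 × 1.647 = 18.78 ng/mL
Css,min = Css,max × e^(−kτ) = 18.78 × 0.3928 ≈ 7.38 ng/mL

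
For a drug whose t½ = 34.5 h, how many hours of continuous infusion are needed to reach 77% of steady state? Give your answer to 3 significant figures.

k = ln 2 / 34.5 = 0.02009 h⁻¹
f = 1 − e^(−kt)  ⇒  t = −ln(1 − f) / k
t = −ln(1 − 0.77) / 0.02009 = 1.470 / 0.02009 ≈ 73.2 hours

73.2 hours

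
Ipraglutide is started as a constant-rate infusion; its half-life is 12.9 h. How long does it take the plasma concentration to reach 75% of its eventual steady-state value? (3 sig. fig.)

25.8 hours

k = ln 2 / 12.9 = 0.05373 h⁻¹
f = 1 − e^(−kt)  ⇒  t = −ln(1 − f) / k
t = −ln(1 − 0.75) / 0.05373 = 1.386 / 0.05373 ≈ 25.8 hours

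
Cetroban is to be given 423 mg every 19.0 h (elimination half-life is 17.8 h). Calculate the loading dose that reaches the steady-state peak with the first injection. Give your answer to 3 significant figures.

k = ln 2 / 17.8 = 0.03894 h⁻¹
Accumulation ratio R = 1 / (1 − e^(−kτ)) = 1 / (1 − e^(−0.03894×19.0)) = 1 / (1 − 0.4772) = 1.913
Loading dose = maintenance dose × R = 423 × 1.913 ≈ 809 mg

809 mg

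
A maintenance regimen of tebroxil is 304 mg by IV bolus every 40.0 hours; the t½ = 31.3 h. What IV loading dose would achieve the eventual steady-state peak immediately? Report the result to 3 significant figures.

517 mg

k = ln 2 / 31.3 = 0.02215 h⁻¹
Accumulation ratio R = 1 / (1 − e^(−kτ)) = 1 / (1 − e^(−0.02215×40.0)) = 1 / (1 − 0.4124) = 1.702
Loading dose = maintenance dose × R = 304 × 1.702 ≈ 517 mg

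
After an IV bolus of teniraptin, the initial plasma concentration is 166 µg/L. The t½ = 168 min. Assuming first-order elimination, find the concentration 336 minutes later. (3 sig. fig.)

k = ln 2 / 168 = 0.004126 min⁻¹
C(t) = C₀ e^(−kt) = 166 × e^(−0.004126 × 336) = 166 × e^(−1.386) = 166 × 0.2500 ≈ 41.5 µg/L

41.5 µg/L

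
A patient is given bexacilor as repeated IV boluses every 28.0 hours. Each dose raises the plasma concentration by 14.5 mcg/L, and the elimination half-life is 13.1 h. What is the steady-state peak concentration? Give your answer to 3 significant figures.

18.8 mcg/L

k = ln 2 / 13.1 = 0.05291 h⁻¹
Fraction remaining after one interval: e^(−kτ) = e^(−0.05291 × 28.0) = 0.2273
R = 1 / (1 − 0.2273) = 1.294
Css,max = 14.5 × 1.294 ≈ 18.8 mcg/L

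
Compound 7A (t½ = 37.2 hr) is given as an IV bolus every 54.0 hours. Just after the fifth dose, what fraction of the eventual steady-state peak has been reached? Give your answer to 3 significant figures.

0.993

k = ln 2 / 37.2 = 0.01863 hr⁻¹
f_n = 1 − e^(−nkτ) = 1 − e^(−5 × 0.01863 × 54.0) = 1 − e^(−5.031) = 1 − 0.006533 ≈ 0.993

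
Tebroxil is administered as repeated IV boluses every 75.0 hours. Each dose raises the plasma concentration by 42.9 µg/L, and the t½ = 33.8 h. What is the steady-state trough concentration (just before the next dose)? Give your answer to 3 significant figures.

11.7 µg/L

k = ln 2 / 33.8 = 0.02051 h⁻¹
Fraction remaining after one interval: e^(−kτ) = e^(−0.02051 × 75.0) = 0.2148
R = 1 / (1 − 0.2148) = 1.274
Css,max = 42.9 × 1.274 = 54.64 µg/L
Css,min = Css,max × e^(−kτ) = 54.64 × 0.2148 ≈ 11.7 µg/L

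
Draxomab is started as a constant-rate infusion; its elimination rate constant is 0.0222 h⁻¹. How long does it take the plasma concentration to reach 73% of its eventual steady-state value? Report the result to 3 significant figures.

59.0 hours

f = 1 − e^(−kt)  ⇒  t = −ln(1 − f) / k
t = −ln(1 − 0.73) / 0.02220 = 1.309 / 0.02220 ≈ 59.0 hours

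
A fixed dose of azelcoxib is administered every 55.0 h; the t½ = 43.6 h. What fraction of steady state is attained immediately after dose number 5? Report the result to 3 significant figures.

k = ln 2 / 43.6 = 0.01590 h⁻¹
f_n = 1 − e^(−nkτ) = 1 − e^(−5 × 0.01590 × 55.0) = 1 − e^(−4.372) = 1 − 0.01263 ≈ 0.987

0.987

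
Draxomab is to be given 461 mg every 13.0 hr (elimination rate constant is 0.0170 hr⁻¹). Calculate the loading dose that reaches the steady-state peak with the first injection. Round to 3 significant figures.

2320 mg

Accumulation ratio R = 1 / (1 − e^(−kτ)) = 1 / (1 − e^(−0.01700×13.0)) = 1 / (1 − 0.8017) = 5.043
Loading dose = maintenance dose × R = 461 × 5.043 ≈ 2320 mg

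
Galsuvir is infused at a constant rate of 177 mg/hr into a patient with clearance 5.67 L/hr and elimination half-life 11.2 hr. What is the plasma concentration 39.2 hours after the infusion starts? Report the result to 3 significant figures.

28.5 µg/mL

Css = rate / CL = 177 / 5.67 = 31.22 µg/mL
k = ln 2 / 11.2 = 0.06189 hr⁻¹
C(t) = Css (1 − e^(−kt)) = 31.22 × (1 − e^(−2.426)) = 31.22 × 0.9116 ≈ 28.5 µg/mL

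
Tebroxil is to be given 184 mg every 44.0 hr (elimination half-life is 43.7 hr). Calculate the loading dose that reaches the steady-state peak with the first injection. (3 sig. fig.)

366 mg

k = ln 2 / 43.7 = 0.01586 hr⁻¹
Accumulation ratio R = 1 / (1 − e^(−kτ)) = 1 / (1 − e^(−0.01586×44.0)) = 1 / (1 − 0.4976) = 1.991
Loading dose = maintenance dose × R = 184 × 1.991 ≈ 366 mg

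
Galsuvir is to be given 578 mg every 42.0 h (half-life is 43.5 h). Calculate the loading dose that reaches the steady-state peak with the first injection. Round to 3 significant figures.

k = ln 2 / 43.5 = 0.01593 h⁻¹
Accumulation ratio R = 1 / (1 − e^(−kτ)) = 1 / (1 − e^(−0.01593×42.0)) = 1 / (1 − 0.5121) = 2.050
Loading dose = maintenance dose × R = 578 × 2.050 ≈ 1180 mg

1180 mg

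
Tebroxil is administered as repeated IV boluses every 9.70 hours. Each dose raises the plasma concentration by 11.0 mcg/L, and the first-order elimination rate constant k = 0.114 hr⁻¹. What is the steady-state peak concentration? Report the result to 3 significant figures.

16.4 mcg/L

Fraction remaining after one interval: e^(−kτ) = e^(−0.1140 × 9.70) = 0.3309
R = 1 / (1 − 0.3309) = 1.495
Css,max = 11.0 × 1.495 ≈ 16.4 mcg/L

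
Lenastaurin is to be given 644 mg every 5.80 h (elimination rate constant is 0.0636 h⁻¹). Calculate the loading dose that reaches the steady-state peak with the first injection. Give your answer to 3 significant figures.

Accumulation ratio R = 1 / (1 − e^(−kτ)) = 1 / (1 − e^(−0.06360×5.80)) = 1 / (1 − 0.6915) = 3.242
Loading dose = maintenance dose × R = 644 × 3.242 ≈ 2090 mg

2090 mg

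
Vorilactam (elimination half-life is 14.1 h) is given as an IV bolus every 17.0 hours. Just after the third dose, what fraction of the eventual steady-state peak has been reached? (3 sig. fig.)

k = ln 2 / 14.1 = 0.04916 h⁻¹
f_n = 1 − e^(−nkτ) = 1 − e^(−3 × 0.04916 × 17.0) = 1 − e^(−2.507) = 1 − 0.08150 ≈ 0.918

0.918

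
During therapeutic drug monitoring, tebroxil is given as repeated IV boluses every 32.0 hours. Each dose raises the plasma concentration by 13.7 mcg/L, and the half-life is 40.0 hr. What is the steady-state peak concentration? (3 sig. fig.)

k = ln 2 / 40.0 = 0.01733 hr⁻¹
Fraction remaining after one interval: e^(−kτ) = e^(−0.01733 × 32.0) = 0.5743
R = 1 / (1 − 0.5743) = 2.349
Css,max = 13.7 × 2.349 ≈ 32.2 mcg/L

32.2 mcg/L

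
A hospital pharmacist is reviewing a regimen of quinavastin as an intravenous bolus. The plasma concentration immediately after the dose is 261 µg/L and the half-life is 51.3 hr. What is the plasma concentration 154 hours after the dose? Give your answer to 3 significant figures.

k = ln 2 / 51.3 = 0.01351 hr⁻¹
154 hr is 3.002 half-lives, so C = 261 × (1/2)^3.002 = 261 × 0.1248 ≈ 32.6 µg/L

32.6 µg/L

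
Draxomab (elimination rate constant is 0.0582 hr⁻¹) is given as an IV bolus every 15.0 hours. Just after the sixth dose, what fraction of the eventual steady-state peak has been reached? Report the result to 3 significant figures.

0.995

f_n = 1 − e^(−nkτ) = 1 − e^(−6 × 0.05820 × 15.0) = 1 − e^(−5.238) = 1 − 0.005311 ≈ 0.995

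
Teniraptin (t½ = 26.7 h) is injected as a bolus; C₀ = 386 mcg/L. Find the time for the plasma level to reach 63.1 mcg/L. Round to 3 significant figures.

k = ln 2 / 26.7 = 0.02596 h⁻¹
C(t) = C₀ e^(−kt)  ⇒  t = ln(C₀/C) / k
t = ln(386/63.1) / 0.02596 = 1.811 / 0.02596 ≈ 69.8 hours

69.8 hours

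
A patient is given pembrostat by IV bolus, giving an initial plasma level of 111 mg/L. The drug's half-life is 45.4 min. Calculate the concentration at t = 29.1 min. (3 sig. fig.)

71.2 mg/L

k = ln 2 / 45.4 = 0.01527 min⁻¹
C(t) = C₀ e^(−kt) = 111 × e^(−0.01527 × 29.1) = 111 × e^(−0.4443) = 111 × 0.6413 ≈ 71.2 mg/L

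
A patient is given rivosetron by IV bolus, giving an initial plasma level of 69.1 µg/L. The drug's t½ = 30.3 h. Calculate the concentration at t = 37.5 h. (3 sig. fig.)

k = ln 2 / 30.3 = 0.02288 h⁻¹
37.5 h is 1.238 half-lives, so C = 69.1 × (1/2)^1.238 = 69.1 × 0.4241 ≈ 29.3 µg/L

29.3 µg/L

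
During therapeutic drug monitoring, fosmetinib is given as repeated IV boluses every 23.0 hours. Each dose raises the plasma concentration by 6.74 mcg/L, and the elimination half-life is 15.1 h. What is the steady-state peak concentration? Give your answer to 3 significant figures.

k = ln 2 / 15.1 = 0.04590 h⁻¹
Fraction remaining after one interval: e^(−kτ) = e^(−0.04590 × 23.0) = 0.3479
R = 1 / (1 − 0.3479) = 1.534
Css,max = 6.74 × 1.534 ≈ 10.3 mcg/L

10.3 mcg/L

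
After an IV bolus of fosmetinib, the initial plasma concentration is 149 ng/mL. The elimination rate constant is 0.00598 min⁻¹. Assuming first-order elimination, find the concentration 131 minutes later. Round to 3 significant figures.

68.1 ng/mL

C(t) = C₀ e^(−kt) = 149 × e^(−0.005980 × 131) = 149 × e^(−0.7834) = 149 × 0.4569 ≈ 68.1 ng/mL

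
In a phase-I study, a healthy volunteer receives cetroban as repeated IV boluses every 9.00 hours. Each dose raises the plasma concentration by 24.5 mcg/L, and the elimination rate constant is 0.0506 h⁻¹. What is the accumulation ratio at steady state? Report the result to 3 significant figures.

2.73

Fraction remaining after one interval: e^(−kτ) = e^(−0.05060 × 9.00) = 0.6342
R = 1 / (1 − 0.6342) = 1 / 0.3658 ≈ 2.73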